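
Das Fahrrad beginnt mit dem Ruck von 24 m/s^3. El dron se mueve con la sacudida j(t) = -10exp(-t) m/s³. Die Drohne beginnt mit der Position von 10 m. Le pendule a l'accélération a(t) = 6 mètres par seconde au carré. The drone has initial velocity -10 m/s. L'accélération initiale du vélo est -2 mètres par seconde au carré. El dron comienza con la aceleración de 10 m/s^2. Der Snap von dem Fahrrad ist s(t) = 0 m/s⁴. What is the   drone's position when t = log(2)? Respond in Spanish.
Debemos encontrar la integral de nuestra ecuación de la sacudida j(t) = -10·exp(-t) 3 veces. La antiderivada de la sacudida es la aceleración. Usando a(0) = 10, obtenemos a(t) = 10·exp(-t). La integral de la aceleración, con v(0) = -10, da la velocidad: v(t) = -10·exp(-t). La integral de la velocidad es la posición. Usando x(0) = 10, obtenemos x(t) = 10·exp(-t). Usando x(t) = 10·exp(-t) y sustituyendo t = log(2), encontramos x = 5.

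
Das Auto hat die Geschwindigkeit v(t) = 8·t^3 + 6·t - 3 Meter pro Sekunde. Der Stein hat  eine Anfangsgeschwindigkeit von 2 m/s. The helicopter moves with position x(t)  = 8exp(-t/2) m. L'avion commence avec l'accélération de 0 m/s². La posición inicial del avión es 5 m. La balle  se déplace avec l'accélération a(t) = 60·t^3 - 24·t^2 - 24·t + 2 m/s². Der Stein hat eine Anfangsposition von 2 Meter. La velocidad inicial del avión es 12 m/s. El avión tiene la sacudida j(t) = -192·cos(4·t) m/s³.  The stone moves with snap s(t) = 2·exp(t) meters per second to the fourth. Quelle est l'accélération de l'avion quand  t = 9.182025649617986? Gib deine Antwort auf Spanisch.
Partiendo de la sacudida j(t) = -192·cos(4·t), tomamos 1 integral. La antiderivada de la sacudida es la aceleración. Usando a(0) = 0, obtenemos a(t) = -48·sin(4·t). Tenemos la aceleración a(t) = -48·sin(4·t). Sustituyendo t = 9.182025649617986: a(9.182025649617986) = 39.6218792947268.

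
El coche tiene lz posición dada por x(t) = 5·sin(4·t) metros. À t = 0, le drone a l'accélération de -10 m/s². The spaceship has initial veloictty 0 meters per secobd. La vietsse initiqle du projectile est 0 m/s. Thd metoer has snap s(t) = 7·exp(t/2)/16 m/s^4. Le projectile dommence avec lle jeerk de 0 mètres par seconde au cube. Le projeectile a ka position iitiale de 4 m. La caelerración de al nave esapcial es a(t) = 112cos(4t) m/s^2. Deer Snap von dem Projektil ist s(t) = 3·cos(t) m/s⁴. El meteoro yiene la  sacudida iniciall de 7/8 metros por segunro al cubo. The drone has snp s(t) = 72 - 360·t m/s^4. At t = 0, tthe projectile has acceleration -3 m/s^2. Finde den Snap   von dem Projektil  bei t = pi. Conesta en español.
De la ecuación del snap s(t) = 3·cos(t), sustituimos t = pi para obtener s = -3.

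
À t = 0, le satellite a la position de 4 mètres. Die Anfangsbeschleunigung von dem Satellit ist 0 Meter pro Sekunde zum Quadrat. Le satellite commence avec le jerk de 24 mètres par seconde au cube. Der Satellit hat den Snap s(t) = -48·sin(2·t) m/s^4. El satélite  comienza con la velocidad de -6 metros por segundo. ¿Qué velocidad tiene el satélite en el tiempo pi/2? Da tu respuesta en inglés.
To solve this, we need to take 3 antiderivatives of our snap equation s(t) = -48·sin(2·t). The integral of snap is jerk. Using j(0) = 24, we get j(t) = 24·cos(2·t). The integral of jerk is acceleration. Using a(0) = 0, we get a(t) = 12·sin(2·t). Finding the antiderivative of a(t) and using v(0) = -6: v(t) = -6·cos(2·t). We have velocity v(t) = -6·cos(2·t). Substituting t = pi/2: v(pi/2) = 6.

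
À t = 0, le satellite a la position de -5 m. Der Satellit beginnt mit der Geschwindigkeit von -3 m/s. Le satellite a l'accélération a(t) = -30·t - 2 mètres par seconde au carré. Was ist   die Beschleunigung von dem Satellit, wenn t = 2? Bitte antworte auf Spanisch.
Usando a(t) = -30·t - 2 y sustituyendo t = 2, encontramos a = -62.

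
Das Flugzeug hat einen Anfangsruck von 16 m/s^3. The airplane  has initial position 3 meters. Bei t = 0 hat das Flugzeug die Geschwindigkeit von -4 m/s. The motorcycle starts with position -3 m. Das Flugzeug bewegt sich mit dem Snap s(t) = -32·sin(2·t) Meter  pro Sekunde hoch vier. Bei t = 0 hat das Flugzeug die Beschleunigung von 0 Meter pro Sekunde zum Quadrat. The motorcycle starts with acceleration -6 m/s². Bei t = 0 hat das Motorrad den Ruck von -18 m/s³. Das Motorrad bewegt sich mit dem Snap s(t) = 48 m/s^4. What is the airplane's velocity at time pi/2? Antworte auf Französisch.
Nous devons intégrer notre équation du snap s(t) = -32·sin(2·t) 3 fois. La primitive du snap, avec j(0) = 16, donne le jerk: j(t) = 16·cos(2·t). En intégrant le jerk et en utilisant la condition initiale a(0) = 0, nous obtenons a(t) = 8·sin(2·t). La primitive de l'accélération est la vitesse. En utilisant v(0) = -4, nous obtenons v(t) = -4·cos(2·t). Nous avons la vitesse v(t) = -4·cos(2·t). En substituant t = pi/2: v(pi/2) = 4.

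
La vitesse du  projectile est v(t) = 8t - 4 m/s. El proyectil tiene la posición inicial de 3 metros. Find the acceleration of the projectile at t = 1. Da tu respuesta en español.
Debemos derivar nuestra ecuación de la velocidad v(t) = 8·t - 4 1 vez. Tomando d/dt de v(t), encontramos a(t) = 8. Usando a(t) = 8 y sustituyendo t = 1, encontramos a = 8.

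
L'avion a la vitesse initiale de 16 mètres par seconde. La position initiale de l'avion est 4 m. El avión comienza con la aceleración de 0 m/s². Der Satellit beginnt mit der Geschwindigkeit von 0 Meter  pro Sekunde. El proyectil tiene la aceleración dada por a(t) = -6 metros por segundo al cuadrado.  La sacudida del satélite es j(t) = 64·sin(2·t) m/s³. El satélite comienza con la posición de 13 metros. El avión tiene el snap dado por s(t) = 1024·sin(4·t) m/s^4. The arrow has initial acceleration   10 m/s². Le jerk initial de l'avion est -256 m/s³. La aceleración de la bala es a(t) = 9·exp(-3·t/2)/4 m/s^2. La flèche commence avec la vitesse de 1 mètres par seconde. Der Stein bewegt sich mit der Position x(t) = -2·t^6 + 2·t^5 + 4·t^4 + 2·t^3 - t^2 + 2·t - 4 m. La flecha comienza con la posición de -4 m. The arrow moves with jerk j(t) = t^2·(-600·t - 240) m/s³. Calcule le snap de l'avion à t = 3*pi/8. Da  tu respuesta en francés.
En utilisant s(t) = 1024·sin(4·t) et en substituant t = 3*pi/8, nous trouvons s = -1024.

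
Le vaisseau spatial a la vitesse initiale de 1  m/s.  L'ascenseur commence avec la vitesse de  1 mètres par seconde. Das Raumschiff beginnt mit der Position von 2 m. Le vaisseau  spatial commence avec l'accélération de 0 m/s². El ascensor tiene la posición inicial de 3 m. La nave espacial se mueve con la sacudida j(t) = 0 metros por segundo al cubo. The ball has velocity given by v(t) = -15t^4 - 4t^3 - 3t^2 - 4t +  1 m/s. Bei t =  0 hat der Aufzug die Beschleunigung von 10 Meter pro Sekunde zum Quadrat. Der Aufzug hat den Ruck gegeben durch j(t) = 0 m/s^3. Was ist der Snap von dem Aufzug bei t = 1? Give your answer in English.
To solve this, we need to take 1 derivative of our jerk equation j(t) = 0. Differentiating jerk, we get snap: s(t) = 0. From the given snap equation s(t) = 0, we substitute t = 1 to get s = 0.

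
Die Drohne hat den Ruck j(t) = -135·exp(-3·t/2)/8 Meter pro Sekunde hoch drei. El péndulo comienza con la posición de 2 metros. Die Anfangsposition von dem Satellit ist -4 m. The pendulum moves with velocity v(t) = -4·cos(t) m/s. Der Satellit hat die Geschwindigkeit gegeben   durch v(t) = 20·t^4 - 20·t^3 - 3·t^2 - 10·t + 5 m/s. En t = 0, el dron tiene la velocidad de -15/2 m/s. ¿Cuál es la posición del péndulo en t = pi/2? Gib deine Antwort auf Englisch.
Starting from velocity v(t) = -4·cos(t), we take 1 integral. Taking ∫v(t)dt and applying x(0) = 2, we find x(t) = 2 - 4·sin(t). We have position x(t) = 2 - 4·sin(t). Substituting t = pi/2: x(pi/2) = -2.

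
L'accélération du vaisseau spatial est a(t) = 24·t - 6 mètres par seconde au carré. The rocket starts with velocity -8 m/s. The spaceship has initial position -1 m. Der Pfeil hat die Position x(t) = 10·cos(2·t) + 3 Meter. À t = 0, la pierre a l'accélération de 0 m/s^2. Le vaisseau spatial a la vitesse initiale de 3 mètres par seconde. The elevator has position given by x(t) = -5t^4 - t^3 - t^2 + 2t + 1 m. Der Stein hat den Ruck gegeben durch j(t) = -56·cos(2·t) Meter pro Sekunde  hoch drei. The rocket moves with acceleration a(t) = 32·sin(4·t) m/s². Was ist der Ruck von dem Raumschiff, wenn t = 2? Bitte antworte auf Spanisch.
Partiendo de la aceleración a(t) = 24·t - 6, tomamos 1 derivada. La derivada de la aceleración da la sacudida: j(t) = 24. Tenemos la sacudida j(t) = 24. Sustituyendo t = 2: j(2) = 24.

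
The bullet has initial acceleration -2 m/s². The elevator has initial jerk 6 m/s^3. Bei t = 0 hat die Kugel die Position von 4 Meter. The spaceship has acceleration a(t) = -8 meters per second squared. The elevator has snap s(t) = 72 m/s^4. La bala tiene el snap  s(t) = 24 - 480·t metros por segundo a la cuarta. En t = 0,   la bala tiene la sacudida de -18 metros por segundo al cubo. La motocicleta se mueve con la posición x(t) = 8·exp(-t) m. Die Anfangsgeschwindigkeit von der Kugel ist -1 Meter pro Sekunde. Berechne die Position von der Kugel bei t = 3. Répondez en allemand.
Wir müssen die Stammfunktion unserer Gleichung für den Snap s(t) = 24 - 480·t 4-mal finden. Durch Integration von dem Snap und Verwendung der Anfangsbedingung j(0) = -18, erhalten wir j(t) = -240·t^2 + 24·t - 18. Mit ∫j(t)dt und Anwendung von a(0) = -2, finden wir a(t) = -80·t^3 + 12·t^2 - 18·t - 2. Das Integral von der Beschleunigung, mit v(0) = -1, ergibt die Geschwindigkeit: v(t) = -20·t^4 + 4·t^3 - 9·t^2 - 2·t - 1. Die Stammfunktion von der Geschwindigkeit ist die Position. Mit x(0) = 4 erhalten wir x(t) = -4·t^5 + t^4 - 3·t^3 - t^2 - t + 4. Mit x(t) = -4·t^5 + t^4 - 3·t^3 - t^2 - t + 4 und Einsetzen von t = 3, finden wir x = -980.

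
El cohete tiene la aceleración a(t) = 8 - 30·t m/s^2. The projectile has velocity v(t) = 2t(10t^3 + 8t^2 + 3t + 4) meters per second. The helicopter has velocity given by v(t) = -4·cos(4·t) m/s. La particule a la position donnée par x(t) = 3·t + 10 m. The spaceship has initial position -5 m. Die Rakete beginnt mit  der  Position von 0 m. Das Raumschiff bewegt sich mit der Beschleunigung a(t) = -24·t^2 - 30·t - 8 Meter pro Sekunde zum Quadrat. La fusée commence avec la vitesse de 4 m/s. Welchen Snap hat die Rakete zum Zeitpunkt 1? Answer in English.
Starting from acceleration a(t) = 8 - 30·t, we take 2 derivatives. Taking d/dt of a(t), we find j(t) = -30. The derivative of jerk gives snap: s(t) = 0. From the given snap equation s(t) = 0, we substitute t = 1 to get s = 0.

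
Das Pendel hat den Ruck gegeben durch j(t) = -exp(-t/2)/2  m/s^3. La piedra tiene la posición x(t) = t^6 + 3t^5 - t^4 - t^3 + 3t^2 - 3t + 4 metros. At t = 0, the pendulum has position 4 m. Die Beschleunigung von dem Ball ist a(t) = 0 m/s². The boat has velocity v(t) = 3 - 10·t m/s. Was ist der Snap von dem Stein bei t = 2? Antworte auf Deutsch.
Wir müssen unsere Gleichung für die Position x(t) = t^6 + 3·t^5 - t^4 - t^3 + 3·t^2 - 3·t + 4 4-mal ableiten. Die Ableitung von der Position ergibt die Geschwindigkeit: v(t) = 6·t^5 + 15·t^4 - 4·t^3 - 3·t^2 + 6·t - 3. Durch Ableiten von der Geschwindigkeit erhalten wir die Beschleunigung: a(t) = 30·t^4 + 60·t^3 - 12·t^2 - 6·t + 6. Durch Ableiten von der Beschleunigung erhalten wir den Ruck: j(t) = 120·t^3 + 180·t^2 - 24·t - 6. Die Ableitung von dem Ruck ergibt den Snap: s(t) = 360·t^2 + 360·t - 24. Mit s(t) = 360·t^2 + 360·t - 24 und Einsetzen von t = 2, finden wir s = 2136.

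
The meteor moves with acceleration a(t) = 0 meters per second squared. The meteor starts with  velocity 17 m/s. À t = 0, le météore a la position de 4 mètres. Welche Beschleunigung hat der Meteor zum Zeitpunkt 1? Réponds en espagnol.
De la ecuación de la aceleración a(t) = 0, sustituimos t = 1 para obtener a = 0.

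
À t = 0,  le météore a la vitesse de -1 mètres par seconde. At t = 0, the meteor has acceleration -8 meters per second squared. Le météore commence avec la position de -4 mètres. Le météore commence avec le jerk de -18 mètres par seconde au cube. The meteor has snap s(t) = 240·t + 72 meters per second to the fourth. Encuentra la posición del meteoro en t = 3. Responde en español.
Debemos encontrar la integral de nuestra ecuación del snap s(t) = 240·t + 72 4 veces. Integrando el snap y usando la condición inicial j(0) = -18, obtenemos j(t) = 120·t^2 + 72·t - 18. La antiderivada de la sacudida es la aceleración. Usando a(0) = -8, obtenemos a(t) = 40·t^3 + 36·t^2 - 18·t - 8. La antiderivada de la aceleración, con v(0) = -1, da la velocidad: v(t) = 10·t^4 + 12·t^3 - 9·t^2 - 8·t - 1. Integrando la velocidad y usando la condición inicial x(0) = -4, obtenemos x(t) = 2·t^5 + 3·t^4 - 3·t^3 - 4·t^2 - t - 4. Tenemos la posición x(t) = 2·t^5 + 3·t^4 - 3·t^3 - 4·t^2 - t - 4. Sustituyendo t = 3: x(3) = 605.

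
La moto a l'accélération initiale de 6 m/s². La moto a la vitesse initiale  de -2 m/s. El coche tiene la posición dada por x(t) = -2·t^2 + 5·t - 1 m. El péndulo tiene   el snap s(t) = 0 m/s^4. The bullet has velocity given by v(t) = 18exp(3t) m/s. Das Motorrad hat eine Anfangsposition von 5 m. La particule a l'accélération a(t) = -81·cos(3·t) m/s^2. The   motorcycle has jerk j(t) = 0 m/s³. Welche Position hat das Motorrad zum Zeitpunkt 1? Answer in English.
We need to integrate our jerk equation j(t) = 0 3 times. Taking ∫j(t)dt and applying a(0) = 6, we find a(t) = 6. Integrating acceleration and using the initial condition v(0) = -2, we get v(t) = 6·t - 2. The antiderivative of velocity, with x(0) = 5, gives position: x(t) = 3·t^2 - 2·t + 5. From the given position equation x(t) = 3·t^2 - 2·t + 5, we substitute t = 1 to get x = 6.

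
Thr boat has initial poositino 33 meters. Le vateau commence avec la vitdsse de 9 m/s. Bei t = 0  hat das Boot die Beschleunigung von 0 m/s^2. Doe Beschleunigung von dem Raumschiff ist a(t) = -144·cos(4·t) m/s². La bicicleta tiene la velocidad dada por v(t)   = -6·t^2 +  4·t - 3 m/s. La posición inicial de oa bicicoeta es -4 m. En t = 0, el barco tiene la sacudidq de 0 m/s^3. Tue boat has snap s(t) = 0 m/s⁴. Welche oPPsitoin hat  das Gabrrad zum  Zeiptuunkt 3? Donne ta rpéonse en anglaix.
We need to integrate our velocity equation v(t) = -6·t^2 + 4·t - 3 1 time. Finding the antiderivative of v(t) and using x(0) = -4: x(t) = -2·t^3 + 2·t^2 - 3·t - 4. From the given position equation x(t) = -2·t^3 + 2·t^2 - 3·t - 4, we substitute t = 3 to get x = -49.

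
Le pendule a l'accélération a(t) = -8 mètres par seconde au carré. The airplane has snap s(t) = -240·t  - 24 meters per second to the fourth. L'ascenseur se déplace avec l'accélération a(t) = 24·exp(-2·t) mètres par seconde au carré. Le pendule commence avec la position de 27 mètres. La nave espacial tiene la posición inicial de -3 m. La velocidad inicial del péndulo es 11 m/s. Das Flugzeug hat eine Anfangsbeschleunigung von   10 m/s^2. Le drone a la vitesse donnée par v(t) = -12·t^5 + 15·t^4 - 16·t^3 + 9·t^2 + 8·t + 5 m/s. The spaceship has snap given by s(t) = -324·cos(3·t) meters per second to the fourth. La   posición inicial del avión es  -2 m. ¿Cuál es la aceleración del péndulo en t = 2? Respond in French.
De l'équation de l'accélération a(t) = -8, nous substituons t = 2 pour obtenir a = -8.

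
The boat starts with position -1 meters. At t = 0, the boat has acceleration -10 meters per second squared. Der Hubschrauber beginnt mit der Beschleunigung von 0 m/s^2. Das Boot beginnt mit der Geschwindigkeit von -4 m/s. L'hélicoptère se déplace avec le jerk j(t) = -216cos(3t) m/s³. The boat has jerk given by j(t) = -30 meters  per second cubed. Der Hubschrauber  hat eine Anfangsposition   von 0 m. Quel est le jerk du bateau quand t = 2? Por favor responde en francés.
Nous avons le jerk j(t) = -30. En substituant t = 2: j(2) = -30.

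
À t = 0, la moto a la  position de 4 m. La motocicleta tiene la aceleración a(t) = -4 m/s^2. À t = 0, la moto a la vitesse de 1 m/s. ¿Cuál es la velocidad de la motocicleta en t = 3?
Partiendo de la aceleración a(t) = -4, tomamos 1 integral. La antiderivada de la aceleración es la velocidad. Usando v(0) = 1, obtenemos v(t) = 1 - 4·t. Tenemos la velocidad v(t) = 1 - 4·t. Sustituyendo t = 3: v(3) = -11.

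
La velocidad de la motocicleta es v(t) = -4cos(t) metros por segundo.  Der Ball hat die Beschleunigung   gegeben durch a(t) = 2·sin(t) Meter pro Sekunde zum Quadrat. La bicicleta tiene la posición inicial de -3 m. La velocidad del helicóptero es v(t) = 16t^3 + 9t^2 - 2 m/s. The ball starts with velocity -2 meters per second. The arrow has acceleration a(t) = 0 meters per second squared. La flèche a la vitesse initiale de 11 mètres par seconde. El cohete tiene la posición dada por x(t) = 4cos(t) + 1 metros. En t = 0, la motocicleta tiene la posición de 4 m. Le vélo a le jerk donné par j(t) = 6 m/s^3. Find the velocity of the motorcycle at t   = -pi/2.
From the given velocity equation v(t) = -4·cos(t), we substitute t = -pi/2 to get v = 0.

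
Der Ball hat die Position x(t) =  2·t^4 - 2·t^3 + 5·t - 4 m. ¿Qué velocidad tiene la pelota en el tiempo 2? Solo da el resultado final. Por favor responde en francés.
La vitesse à t = 2 est v = 45.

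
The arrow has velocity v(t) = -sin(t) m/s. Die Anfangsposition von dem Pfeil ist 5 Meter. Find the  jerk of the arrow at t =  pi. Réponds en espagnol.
Debemos derivar nuestra ecuación de la velocidad v(t) = -sin(t) 2 veces. Tomando d/dt de v(t), encontramos a(t) = -cos(t). Derivando la aceleración, obtenemos la sacudida: j(t) = sin(t). Usando j(t) = sin(t) y sustituyendo t = pi, encontramos j = 0.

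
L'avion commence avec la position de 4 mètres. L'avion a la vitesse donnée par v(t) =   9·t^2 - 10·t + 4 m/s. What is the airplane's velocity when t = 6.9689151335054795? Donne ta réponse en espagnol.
Usando v(t) = 9·t^2 - 10·t + 4 y sustituyendo t = 6.9689151335054795, encontramos v = 371.402851906960.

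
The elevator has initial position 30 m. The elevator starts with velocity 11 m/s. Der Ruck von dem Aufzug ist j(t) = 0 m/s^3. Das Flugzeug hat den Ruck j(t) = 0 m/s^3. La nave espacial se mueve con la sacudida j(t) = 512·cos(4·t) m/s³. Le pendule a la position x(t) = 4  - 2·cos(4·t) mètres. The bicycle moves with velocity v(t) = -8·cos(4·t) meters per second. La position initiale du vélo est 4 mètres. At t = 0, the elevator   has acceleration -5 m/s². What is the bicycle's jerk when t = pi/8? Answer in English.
To solve this, we need to take 2 derivatives of our velocity equation v(t) = -8·cos(4·t). Differentiating velocity, we get acceleration: a(t) = 32·sin(4·t). Differentiating acceleration, we get jerk: j(t) = 128·cos(4·t). From the given jerk equation j(t) = 128·cos(4·t), we substitute t = pi/8 to get j = 0.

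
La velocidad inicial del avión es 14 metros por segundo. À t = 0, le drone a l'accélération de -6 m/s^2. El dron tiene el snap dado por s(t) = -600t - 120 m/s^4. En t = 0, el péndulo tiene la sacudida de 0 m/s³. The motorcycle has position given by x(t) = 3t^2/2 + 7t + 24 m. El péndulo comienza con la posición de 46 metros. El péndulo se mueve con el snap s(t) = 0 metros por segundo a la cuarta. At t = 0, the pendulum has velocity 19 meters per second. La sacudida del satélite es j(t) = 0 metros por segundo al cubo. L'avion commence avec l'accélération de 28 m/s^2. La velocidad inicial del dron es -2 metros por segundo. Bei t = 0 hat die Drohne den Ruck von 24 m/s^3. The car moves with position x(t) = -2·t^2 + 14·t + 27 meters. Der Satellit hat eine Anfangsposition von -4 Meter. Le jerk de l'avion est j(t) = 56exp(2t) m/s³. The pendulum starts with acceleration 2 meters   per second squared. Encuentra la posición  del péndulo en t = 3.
Partiendo del snap s(t) = 0, tomamos 4 integrales. Tomando ∫s(t)dt y aplicando j(0) = 0, encontramos j(t) = 0. La antiderivada de la sacudida, con a(0) = 2, da la aceleración: a(t) = 2. La antiderivada de la aceleración es la velocidad. Usando v(0) = 19, obtenemos v(t) = 2·t + 19. La integral de la velocidad, con x(0) = 46, da la posición: x(t) = t^2 + 19·t + 46. Tenemos la posición x(t) = t^2 + 19·t + 46. Sustituyendo t = 3: x(3) = 112.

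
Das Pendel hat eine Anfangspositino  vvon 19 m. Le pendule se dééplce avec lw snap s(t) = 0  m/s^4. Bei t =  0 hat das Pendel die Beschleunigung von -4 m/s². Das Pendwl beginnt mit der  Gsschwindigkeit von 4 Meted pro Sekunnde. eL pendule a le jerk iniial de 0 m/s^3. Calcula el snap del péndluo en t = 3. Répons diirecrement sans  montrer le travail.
El snap en t = 3 es s = 0.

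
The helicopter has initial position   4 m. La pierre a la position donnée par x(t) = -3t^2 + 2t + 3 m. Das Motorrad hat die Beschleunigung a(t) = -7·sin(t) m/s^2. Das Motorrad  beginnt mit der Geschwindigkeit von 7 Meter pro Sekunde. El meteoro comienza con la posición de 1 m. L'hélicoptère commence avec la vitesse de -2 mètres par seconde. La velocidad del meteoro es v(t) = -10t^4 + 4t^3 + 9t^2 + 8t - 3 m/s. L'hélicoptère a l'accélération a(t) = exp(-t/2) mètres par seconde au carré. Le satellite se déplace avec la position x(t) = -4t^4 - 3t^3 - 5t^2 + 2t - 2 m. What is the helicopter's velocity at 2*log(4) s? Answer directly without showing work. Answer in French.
À t = 2*log(4), v = -1/2.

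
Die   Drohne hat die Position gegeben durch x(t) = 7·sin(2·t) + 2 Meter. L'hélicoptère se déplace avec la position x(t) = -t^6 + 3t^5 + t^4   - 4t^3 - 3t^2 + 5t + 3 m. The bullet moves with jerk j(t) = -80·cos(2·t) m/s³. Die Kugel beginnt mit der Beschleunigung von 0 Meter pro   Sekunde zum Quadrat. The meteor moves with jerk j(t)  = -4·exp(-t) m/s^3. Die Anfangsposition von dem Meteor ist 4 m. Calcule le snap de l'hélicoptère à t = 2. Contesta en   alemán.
Um dies zu lösen, müssen wir 4 Ableitungen unserer Gleichung für die Position x(t) = -t^6 + 3·t^5 + t^4 - 4·t^3 - 3·t^2 + 5·t + 3 nehmen. Die Ableitung von der Position ergibt die Geschwindigkeit: v(t) = -6·t^5 + 15·t^4 + 4·t^3 - 12·t^2 - 6·t + 5. Mit d/dt von v(t) finden wir a(t) = -30·t^4 + 60·t^3 + 12·t^2 - 24·t - 6. Die Ableitung von der Beschleunigung ergibt den Ruck: j(t) = -120·t^3 + 180·t^2 + 24·t - 24. Die Ableitung von dem Ruck ergibt den Snap: s(t) = -360·t^2 + 360·t + 24. Wir haben den Snap s(t) = -360·t^2 + 360·t + 24. Durch Einsetzen von t = 2: s(2) = -696.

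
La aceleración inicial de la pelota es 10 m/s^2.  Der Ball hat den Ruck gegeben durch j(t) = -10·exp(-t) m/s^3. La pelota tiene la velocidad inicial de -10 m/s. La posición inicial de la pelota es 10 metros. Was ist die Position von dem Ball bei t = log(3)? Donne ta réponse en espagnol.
Debemos encontrar la antiderivada de nuestra ecuación de la sacudida j(t) = -10·exp(-t) 3 veces. Tomando ∫j(t)dt y aplicando a(0) = 10, encontramos a(t) = 10·exp(-t). La antiderivada de la aceleración, con v(0) = -10, da la velocidad: v(t) = -10·exp(-t). Tomando ∫v(t)dt y aplicando x(0) = 10, encontramos x(t) = 10·exp(-t). Tenemos la posición x(t) = 10·exp(-t). Sustituyendo t = log(3): x(log(3)) = 10/3.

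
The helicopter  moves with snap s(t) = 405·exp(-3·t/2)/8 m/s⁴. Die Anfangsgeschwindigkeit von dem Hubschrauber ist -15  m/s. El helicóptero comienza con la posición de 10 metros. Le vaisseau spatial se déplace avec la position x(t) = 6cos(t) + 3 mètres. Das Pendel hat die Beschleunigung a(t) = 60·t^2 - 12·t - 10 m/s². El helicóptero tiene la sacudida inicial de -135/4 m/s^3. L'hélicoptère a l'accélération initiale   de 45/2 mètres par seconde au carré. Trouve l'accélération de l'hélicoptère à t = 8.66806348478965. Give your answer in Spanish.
Para resolver esto, necesitamos tomar 2 antiderivadas de nuestra ecuación del snap s(t) = 405·exp(-3·t/2)/8. La antiderivada del snap es la sacudida. Usando j(0) = -135/4, obtenemos j(t) = -135·exp(-3·t/2)/4. Tomando ∫j(t)dt y aplicando a(0) = 45/2, encontramos a(t) = 45·exp(-3·t/2)/2. De la ecuación de la aceleración a(t) = 45·exp(-3·t/2)/2, sustituimos t = 8.66806348478965 para obtener a = 0.0000507509653791467.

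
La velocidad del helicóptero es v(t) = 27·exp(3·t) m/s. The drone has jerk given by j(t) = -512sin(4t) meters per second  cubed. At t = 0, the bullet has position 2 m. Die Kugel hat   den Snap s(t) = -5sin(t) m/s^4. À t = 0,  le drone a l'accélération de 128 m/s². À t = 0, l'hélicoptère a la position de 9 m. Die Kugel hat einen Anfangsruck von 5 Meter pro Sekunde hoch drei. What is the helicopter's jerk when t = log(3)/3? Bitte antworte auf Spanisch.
Partiendo de la velocidad v(t) = 27·exp(3·t), tomamos 2 derivadas. Derivando la velocidad, obtenemos la aceleración: a(t) = 81·exp(3·t). Tomando d/dt de a(t), encontramos j(t) = 243·exp(3·t). Usando j(t) = 243·exp(3·t) y sustituyendo t = log(3)/3, encontramos j = 729.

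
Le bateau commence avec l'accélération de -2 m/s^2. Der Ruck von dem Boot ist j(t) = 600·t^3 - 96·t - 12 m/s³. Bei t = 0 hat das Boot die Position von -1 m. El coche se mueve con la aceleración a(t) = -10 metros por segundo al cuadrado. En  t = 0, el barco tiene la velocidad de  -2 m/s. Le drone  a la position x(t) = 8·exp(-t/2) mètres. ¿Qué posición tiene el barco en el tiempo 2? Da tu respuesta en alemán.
Wir müssen unsere Gleichung für den Ruck j(t) = 600·t^3 - 96·t - 12 3-mal integrieren. Mit ∫j(t)dt und Anwendung von a(0) = -2, finden wir a(t) = 150·t^4 - 48·t^2 - 12·t - 2. Das Integral von der Beschleunigung, mit v(0) = -2, ergibt die Geschwindigkeit: v(t) = 30·t^5 - 16·t^3 - 6·t^2 - 2·t - 2. Mit ∫v(t)dt und Anwendung von x(0) = -1, finden wir x(t) = 5·t^6 - 4·t^4 - 2·t^3 - t^2 - 2·t - 1. Aus der Gleichung für die Position x(t) = 5·t^6 - 4·t^4 - 2·t^3 - t^2 - 2·t - 1, setzen wir t = 2 ein und erhalten x = 231.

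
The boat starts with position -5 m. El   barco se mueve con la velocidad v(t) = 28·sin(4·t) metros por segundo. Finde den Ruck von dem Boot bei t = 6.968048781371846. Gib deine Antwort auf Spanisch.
Para resolver esto, necesitamos tomar 2 derivadas de nuestra ecuación de la velocidad v(t) = 28·sin(4·t). La derivada de la velocidad da la aceleración: a(t) = 112·cos(4·t). Tomando d/dt de a(t), encontramos j(t) = -448·sin(4·t). Usando j(t) = -448·sin(4·t) y sustituyendo t = 6.968048781371846, encontramos j = -175.341544284929.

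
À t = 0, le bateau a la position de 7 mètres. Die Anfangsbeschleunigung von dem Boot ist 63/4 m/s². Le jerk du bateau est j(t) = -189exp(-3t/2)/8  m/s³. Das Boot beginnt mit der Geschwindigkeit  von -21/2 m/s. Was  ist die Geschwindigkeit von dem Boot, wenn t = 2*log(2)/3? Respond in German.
Wir müssen das Integral unserer Gleichung für den Ruck j(t) = -189·exp(-3·t/2)/8 2-mal finden. Die Stammfunktion von dem Ruck ist die Beschleunigung. Mit a(0) = 63/4 erhalten wir a(t) = 63·exp(-3·t/2)/4. Durch Integration von der Beschleunigung und Verwendung der Anfangsbedingung v(0) = -21/2, erhalten wir v(t) = -21·exp(-3·t/2)/2. Wir haben die Geschwindigkeit v(t) = -21·exp(-3·t/2)/2. Durch Einsetzen von t = 2*log(2)/3: v(2*log(2)/3) = -21/4.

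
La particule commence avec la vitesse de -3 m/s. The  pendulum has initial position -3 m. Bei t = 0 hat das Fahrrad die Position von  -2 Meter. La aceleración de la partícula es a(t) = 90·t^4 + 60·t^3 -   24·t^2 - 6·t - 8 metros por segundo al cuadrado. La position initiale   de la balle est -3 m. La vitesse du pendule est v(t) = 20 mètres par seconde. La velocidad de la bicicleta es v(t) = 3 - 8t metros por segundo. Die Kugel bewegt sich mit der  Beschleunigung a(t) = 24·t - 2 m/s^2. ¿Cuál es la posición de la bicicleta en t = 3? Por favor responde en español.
Para resolver esto, necesitamos tomar 1 antiderivada de nuestra ecuación de la velocidad v(t) = 3 - 8·t. La integral de la velocidad, con x(0) = -2, da la posición: x(t) = -4·t^2 + 3·t - 2. De la ecuación de la posición x(t) = -4·t^2 + 3·t - 2, sustituimos t = 3 para obtener x = -29.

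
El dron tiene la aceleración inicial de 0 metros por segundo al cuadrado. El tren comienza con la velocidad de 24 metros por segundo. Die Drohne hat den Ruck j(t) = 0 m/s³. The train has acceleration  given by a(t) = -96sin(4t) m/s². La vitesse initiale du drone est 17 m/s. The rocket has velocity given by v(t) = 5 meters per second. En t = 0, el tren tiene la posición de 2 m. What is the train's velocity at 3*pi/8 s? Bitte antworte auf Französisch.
En partant de l'accélération a(t) = -96·sin(4·t), nous prenons 1 intégrale. En intégrant l'accélération et en utilisant la condition initiale v(0) = 24, nous obtenons v(t) = 24·cos(4·t). Nous avons la vitesse v(t) = 24·cos(4·t). En substituant t = 3*pi/8: v(3*pi/8) = 0.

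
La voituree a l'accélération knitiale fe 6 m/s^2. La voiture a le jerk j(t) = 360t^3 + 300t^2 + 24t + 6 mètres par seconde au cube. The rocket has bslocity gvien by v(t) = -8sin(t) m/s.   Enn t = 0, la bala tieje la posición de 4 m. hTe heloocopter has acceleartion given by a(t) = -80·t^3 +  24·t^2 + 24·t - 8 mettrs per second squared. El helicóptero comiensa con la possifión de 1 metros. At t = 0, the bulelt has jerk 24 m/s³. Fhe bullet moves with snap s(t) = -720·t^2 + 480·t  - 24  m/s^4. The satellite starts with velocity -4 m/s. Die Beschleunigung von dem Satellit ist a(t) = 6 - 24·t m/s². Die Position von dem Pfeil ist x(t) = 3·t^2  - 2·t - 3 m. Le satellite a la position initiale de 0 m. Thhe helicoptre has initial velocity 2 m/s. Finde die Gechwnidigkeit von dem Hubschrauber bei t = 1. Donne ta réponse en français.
En partant de l'accélération a(t) = -80·t^3 + 24·t^2 + 24·t - 8, nous prenons 1 primitive. En prenant ∫a(t)dt et en appliquant v(0) = 2, nous trouvons v(t) = -20·t^4 + 8·t^3 + 12·t^2 - 8·t + 2. De l'équation de la vitesse v(t) = -20·t^4 + 8·t^3 + 12·t^2 - 8·t + 2, nous substituons t = 1 pour obtenir v = -6.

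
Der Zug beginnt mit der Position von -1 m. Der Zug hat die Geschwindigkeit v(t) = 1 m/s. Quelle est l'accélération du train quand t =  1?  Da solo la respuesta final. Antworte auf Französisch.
L'accélération à t = 1 est a = 0.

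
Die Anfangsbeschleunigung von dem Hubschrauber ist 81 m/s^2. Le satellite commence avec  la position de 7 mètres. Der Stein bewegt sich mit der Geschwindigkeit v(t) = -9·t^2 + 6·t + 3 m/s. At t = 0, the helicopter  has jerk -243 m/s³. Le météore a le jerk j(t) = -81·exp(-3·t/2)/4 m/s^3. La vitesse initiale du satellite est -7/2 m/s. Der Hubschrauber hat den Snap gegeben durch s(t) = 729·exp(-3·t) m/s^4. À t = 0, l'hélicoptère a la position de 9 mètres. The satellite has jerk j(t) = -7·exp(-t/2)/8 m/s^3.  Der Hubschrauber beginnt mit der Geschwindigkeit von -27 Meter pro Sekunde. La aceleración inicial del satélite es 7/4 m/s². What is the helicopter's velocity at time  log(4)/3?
To find the answer, we compute 3 antiderivatives of s(t) = 729·exp(-3·t). Integrating snap and using the initial condition j(0) = -243, we get j(t) = -243·exp(-3·t). Taking ∫j(t)dt and applying a(0) = 81, we find a(t) = 81·exp(-3·t). Integrating acceleration and using the initial condition v(0) = -27, we get v(t) = -27·exp(-3·t). From the given velocity equation v(t) = -27·exp(-3·t), we substitute t = log(4)/3 to get v = -27/4.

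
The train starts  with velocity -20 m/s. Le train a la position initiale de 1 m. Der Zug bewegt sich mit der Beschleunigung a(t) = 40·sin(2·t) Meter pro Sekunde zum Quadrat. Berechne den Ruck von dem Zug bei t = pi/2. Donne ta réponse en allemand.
Wir müssen unsere Gleichung für die Beschleunigung a(t) = 40·sin(2·t) 1-mal ableiten. Die Ableitung von der Beschleunigung ergibt den Ruck: j(t) = 80·cos(2·t). Aus der Gleichung für den Ruck j(t) = 80·cos(2·t), setzen wir t = pi/2 ein und erhalten j = -80.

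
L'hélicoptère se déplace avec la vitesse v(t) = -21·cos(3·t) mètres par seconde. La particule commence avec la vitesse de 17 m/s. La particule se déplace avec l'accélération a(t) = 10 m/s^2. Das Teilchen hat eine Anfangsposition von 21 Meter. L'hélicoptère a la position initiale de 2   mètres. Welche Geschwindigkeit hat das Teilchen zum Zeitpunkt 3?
Wir müssen unsere Gleichung für die Beschleunigung a(t) = 10 1-mal integrieren. Durch Integration von der Beschleunigung und Verwendung der Anfangsbedingung v(0) = 17, erhalten wir v(t) = 10·t + 17. Wir haben die Geschwindigkeit v(t) = 10·t + 17. Durch Einsetzen von t = 3: v(3) = 47.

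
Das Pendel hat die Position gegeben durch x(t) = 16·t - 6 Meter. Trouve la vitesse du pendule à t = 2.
Nous devons dériver notre équation de la position x(t) = 16·t - 6 1 fois. En prenant d/dt de x(t), nous trouvons v(t) = 16. De l'équation de la vitesse v(t) = 16, nous substituons t = 2 pour obtenir v = 16.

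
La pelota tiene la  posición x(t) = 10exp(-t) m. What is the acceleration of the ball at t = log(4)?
To solve this, we need to take 2 derivatives of our position equation x(t) = 10·exp(-t). The derivative of position gives velocity: v(t) = -10·exp(-t). The derivative of velocity gives acceleration: a(t) = 10·exp(-t). From the given acceleration equation a(t) = 10·exp(-t), we substitute t = log(4) to get a = 5/2.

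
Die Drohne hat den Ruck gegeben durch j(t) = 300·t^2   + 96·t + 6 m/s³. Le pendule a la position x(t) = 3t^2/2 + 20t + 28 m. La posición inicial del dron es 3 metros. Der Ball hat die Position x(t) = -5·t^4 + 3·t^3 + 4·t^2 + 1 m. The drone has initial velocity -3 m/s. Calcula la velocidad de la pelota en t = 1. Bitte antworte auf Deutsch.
Wir müssen unsere Gleichung für die Position x(t) = -5·t^4 + 3·t^3 + 4·t^2 + 1 1-mal ableiten. Die Ableitung von der Position ergibt die Geschwindigkeit: v(t) = -20·t^3 + 9·t^2 + 8·t. Wir haben die Geschwindigkeit v(t) = -20·t^3 + 9·t^2 + 8·t. Durch Einsetzen von t = 1: v(1) = -3.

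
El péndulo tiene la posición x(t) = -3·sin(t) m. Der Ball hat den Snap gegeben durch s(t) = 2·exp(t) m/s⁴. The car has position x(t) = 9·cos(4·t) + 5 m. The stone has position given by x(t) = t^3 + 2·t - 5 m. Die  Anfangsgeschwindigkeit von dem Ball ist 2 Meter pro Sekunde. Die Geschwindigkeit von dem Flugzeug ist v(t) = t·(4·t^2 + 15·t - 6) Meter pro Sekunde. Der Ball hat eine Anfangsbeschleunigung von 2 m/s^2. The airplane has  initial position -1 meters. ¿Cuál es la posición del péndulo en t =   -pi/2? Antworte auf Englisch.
From the given position equation x(t) = -3·sin(t), we substitute t = -pi/2 to get x = 3.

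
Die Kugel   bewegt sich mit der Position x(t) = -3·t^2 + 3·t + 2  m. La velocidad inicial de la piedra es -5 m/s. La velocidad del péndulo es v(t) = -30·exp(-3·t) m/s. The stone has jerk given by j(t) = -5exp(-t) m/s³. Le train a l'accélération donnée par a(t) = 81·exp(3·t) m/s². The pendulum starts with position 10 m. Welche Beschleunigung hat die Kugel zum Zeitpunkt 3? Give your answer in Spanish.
Partiendo de la posición x(t) = -3·t^2 + 3·t + 2, tomamos 2 derivadas. La derivada de la posición da la velocidad: v(t) = 3 - 6·t. Derivando la velocidad, obtenemos la aceleración: a(t) = -6. De la ecuación de la aceleración a(t) = -6, sustituimos t = 3 para obtener a = -6.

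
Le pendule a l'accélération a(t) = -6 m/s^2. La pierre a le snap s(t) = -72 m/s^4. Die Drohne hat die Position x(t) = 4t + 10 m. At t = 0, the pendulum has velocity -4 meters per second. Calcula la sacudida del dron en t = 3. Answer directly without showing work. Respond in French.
j(3) = 0.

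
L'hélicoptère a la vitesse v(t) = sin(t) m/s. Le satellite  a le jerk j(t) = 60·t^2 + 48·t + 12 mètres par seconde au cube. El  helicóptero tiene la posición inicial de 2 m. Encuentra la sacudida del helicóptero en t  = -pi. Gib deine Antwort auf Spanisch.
Para resolver esto, necesitamos tomar 2 derivadas de nuestra ecuación de la velocidad v(t) = sin(t). Tomando d/dt de v(t), encontramos a(t) = cos(t). Tomando d/dt de a(t), encontramos j(t) = -sin(t). De la ecuación de la sacudida j(t) = -sin(t), sustituimos t = -pi para obtener j = 0.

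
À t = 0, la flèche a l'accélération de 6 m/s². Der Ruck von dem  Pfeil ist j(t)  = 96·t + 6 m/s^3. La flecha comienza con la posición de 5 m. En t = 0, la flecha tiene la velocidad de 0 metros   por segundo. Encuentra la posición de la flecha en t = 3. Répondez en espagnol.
Necesitamos integrar nuestra ecuación de la sacudida j(t) = 96·t + 6 3 veces. Integrando la sacudida y usando la condición inicial a(0) = 6, obtenemos a(t) = 48·t^2 + 6·t + 6. La integral de la aceleración, con v(0) = 0, da la velocidad: v(t) = t·(16·t^2 + 3·t + 6). La antiderivada de la velocidad, con x(0) = 5, da la posición: x(t) = 4·t^4 + t^3 + 3·t^2 + 5. Usando x(t) = 4·t^4 + t^3 + 3·t^2 + 5 y sustituyendo t = 3, encontramos x = 383.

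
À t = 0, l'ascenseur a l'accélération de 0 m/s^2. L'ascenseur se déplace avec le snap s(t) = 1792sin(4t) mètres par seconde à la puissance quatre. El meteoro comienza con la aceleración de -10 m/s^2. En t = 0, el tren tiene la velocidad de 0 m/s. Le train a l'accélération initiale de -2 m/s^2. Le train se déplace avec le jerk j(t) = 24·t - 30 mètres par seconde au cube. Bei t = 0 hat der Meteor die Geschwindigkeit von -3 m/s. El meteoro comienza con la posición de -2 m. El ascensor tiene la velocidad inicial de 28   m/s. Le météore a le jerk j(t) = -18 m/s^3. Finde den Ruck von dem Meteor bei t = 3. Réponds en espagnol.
Tenemos la sacudida j(t) = -18. Sustituyendo t = 3: j(3) = -18.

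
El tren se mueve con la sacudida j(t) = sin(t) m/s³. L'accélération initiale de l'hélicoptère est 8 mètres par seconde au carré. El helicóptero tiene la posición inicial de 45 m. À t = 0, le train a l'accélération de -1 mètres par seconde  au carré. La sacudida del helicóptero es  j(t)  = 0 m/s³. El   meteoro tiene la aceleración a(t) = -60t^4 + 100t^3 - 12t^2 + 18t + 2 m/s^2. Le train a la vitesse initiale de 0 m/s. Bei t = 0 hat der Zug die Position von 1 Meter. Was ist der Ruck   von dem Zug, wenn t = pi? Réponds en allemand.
Mit j(t) = sin(t) und Einsetzen von t = pi, finden wir j = 0.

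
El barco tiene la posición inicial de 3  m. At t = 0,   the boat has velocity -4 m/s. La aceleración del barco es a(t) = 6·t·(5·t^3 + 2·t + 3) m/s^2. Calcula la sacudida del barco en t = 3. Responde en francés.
En partant de l'accélération a(t) = 6·t·(5·t^3 + 2·t + 3), nous prenons 1 dérivée. La dérivée de l'accélération donne le jerk: j(t) = 30·t^3 + 6·t·(15·t^2 + 2) + 12·t + 18. Nous avons le jerk j(t) = 30·t^3 + 6·t·(15·t^2 + 2) + 12·t + 18. En substituant t = 3: j(3) = 3330.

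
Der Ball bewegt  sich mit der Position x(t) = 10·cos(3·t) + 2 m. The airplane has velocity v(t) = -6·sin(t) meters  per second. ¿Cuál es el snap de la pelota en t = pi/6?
Debemos derivar nuestra ecuación de la posición x(t) = 10·cos(3·t) + 2 4 veces. Derivando la posición, obtenemos la velocidad: v(t) = -30·sin(3·t). Derivando la velocidad, obtenemos la aceleración: a(t) = -90·cos(3·t). La derivada de la aceleración da la sacudida: j(t) = 270·sin(3·t). Tomando d/dt de j(t), encontramos s(t) = 810·cos(3·t). Tenemos el snap s(t) = 810·cos(3·t). Sustituyendo t = pi/6: s(pi/6) = 0.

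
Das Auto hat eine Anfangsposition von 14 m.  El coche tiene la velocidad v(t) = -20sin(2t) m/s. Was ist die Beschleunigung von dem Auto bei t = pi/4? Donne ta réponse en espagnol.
Para resolver esto, necesitamos tomar 1 derivada de nuestra ecuación de la velocidad v(t) = -20·sin(2·t). Tomando d/dt de v(t), encontramos a(t) = -40·cos(2·t). Tenemos la aceleración a(t) = -40·cos(2·t). Sustituyendo t = pi/4: a(pi/4) = 0.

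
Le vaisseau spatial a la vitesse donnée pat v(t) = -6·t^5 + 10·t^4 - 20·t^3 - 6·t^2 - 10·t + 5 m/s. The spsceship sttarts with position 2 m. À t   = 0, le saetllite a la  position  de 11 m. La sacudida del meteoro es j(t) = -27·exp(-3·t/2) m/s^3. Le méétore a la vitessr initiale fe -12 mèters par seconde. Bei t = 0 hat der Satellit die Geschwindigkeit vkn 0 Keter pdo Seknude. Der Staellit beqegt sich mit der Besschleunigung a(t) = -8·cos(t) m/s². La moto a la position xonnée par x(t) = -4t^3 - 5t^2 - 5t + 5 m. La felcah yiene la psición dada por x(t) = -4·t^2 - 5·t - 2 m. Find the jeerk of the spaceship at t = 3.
Starting from velocity v(t) = -6·t^5 + 10·t^4 - 20·t^3 - 6·t^2 - 10·t + 5, we take 2 derivatives. The derivative of velocity gives acceleration: a(t) = -30·t^4 + 40·t^3 - 60·t^2 - 12·t - 10. The derivative of acceleration gives jerk: j(t) = -120·t^3 + 120·t^2 - 120·t - 12. We have jerk j(t) = -120·t^3 + 120·t^2 - 120·t - 12. Substituting t = 3: j(3) = -2532.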